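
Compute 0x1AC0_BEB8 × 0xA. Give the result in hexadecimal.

Multiply each base-16 digit by 10, carrying:
  8×10 = 80 → write 0 carry 5
  B×10+5 = 115 → write 3 carry 7
  E×10+7 = 147 → write 3 carry 9
  B×10+9 = 119 → write 7 carry 7
  0×10+7 = 7 → write 7
  C×10 = 120 → write 8 carry 7
  A×10+7 = 107 → write B carry 6
  1×10+6 = 16 → write 0 carry 1
  remaining carry: 1

0x10B877330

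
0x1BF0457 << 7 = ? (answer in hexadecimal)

0xDF822B80

7 bits is not a whole number of base-16 digits; in binary: 1101111110000010001010111 << 7 = 11011111100000100010101110000000.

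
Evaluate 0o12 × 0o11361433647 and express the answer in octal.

Multiply each base-8 digit by 10, carrying:
  7×10 = 70 → write 6 carry 8
  4×10+8 = 48 → write 0 carry 6
  6×10+6 = 66 → write 2 carry 8
  3×10+8 = 38 → write 6 carry 4
  3×10+4 = 34 → write 2 carry 4
  4×10+4 = 44 → write 4 carry 5
  1×10+5 = 15 → write 7 carry 1
  6×10+1 = 61 → write 5 carry 7
  3×10+7 = 37 → write 5 carry 4
  1×10+4 = 14 → write 6 carry 1
  1×10+1 = 11 → write 3 carry 1
  remaining carry: 1

0o136557426206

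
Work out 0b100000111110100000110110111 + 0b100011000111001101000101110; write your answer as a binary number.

0b1000100000101101101111100101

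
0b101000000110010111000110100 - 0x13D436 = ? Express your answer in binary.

0b100111011110101100111111110

0x13D436 = 0b100111101010000110110 in binary.
Subtract column by column in base 2:
  0-0 → 0
  0-1 → 1 (borrow)
  1-1-1 → 1 (borrow)
  0-0-1 → 1 (borrow)
  1-1-1 → 1 (borrow)
  1-1-1 → 1 (borrow)
  0-0-1 → 1 (borrow)
  0-0-1 → 1 (borrow)
  0-0-1 → 1 (borrow)
  1-0-1 → 0
  1-1 → 0
  1-0 → 1
  0-1 → 1 (borrow)
  1-0-1 → 0
  0-1 → 1 (borrow)
  0-1-1 → 0 (borrow)
  1-1-1 → 1 (borrow)
  1-1-1 → 1 (borrow)
  0-0-1 → 1 (borrow)
  0-0-1 → 1 (borrow)
  0-1-1 → 0 (borrow)
  0-0-1 → 1 (borrow)
  0-0-1 → 1 (borrow)
  0-0-1 → 1 (borrow)
  1-0-1 → 0
  0-0 → 0
  1-0 → 1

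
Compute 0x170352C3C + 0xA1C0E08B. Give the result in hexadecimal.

Add column by column in base 16, right to left:
  C+B = 7 carry 1
  3+8+1 = C
  C+0 = C
  2+E = 0 carry 1
  5+0+1 = 6
  3+C = F
  0+1 = 1
  7+A = 1 carry 1
  1+0+1 = 2

0x211F60CC7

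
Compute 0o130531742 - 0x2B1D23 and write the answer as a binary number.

0b1001101111001011010111111

0o130531742 = 0b1011000101011001111100010 in binary.
0x2B1D23 = 0b1010110001110100100011 in binary.
Subtract column by column in base 2:
  0-1 → 1 (borrow)
  1-1-1 → 1 (borrow)
  0-0-1 → 1 (borrow)
  0-0-1 → 1 (borrow)
  0-0-1 → 1 (borrow)
  1-1-1 → 1 (borrow)
  1-0-1 → 0
  1-0 → 1
  1-1 → 0
  1-0 → 1
  0-1 → 1 (borrow)
  0-1-1 → 0 (borrow)
  1-1-1 → 1 (borrow)
  1-0-1 → 0
  0-0 → 0
  1-0 → 1
  0-1 → 1 (borrow)
  1-1-1 → 1 (borrow)
  0-0-1 → 1 (borrow)
  0-1-1 → 0 (borrow)
  0-0-1 → 1 (borrow)
  1-1-1 → 1 (borrow)
  1-0-1 → 0
  0-0 → 0
  1-0 → 1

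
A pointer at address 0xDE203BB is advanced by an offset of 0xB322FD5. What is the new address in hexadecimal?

Add column by column in base 16, right to left:
  B+5 = 0 carry 1
  B+D+1 = 9 carry 1
  3+F+1 = 3 carry 1
  0+2+1 = 3
  2+2 = 4
  E+3 = 1 carry 1
  D+B+1 = 9 carry 1
  final carry 1

0x19143390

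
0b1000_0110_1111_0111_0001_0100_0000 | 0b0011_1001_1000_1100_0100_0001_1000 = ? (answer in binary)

OR bit by bit (1 where either bit is 1):
  1000011011110111000101000000
| 0011100110001100010000011000
= 1011111111111111010101011000

0b1011111111111111010101011000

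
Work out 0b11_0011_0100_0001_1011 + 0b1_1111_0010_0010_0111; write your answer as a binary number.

Add column by column in base 2, right to left:
  1+1 = 0 carry 1
  1+1+1 = 1 carry 1
  0+1+1 = 0 carry 1
  1+0+1 = 0 carry 1
  1+0+1 = 0 carry 1
  0+1+1 = 0 carry 1
  0+0+1 = 1
  0+0 = 0
  0+0 = 0
  0+1 = 1
  1+0 = 1
  0+0 = 0
  1+1 = 0 carry 1
  1+1+1 = 1 carry 1
  0+1+1 = 0 carry 1
  0+1+1 = 0 carry 1
  1+1+1 = 1 carry 1
  1+0+1 = 0 carry 1
  final carry 1

0b1010010011001000010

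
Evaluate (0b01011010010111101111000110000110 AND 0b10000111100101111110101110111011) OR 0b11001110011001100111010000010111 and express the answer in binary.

0b01011010010111101111000110000110 AND 0b10000111100101111110101110111011 = 0b00000010000101101110000110000010.
Then OR with 0b11001110011001100111010000010111.

0b11001110011101101111010110010111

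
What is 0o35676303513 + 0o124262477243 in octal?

0o162161002756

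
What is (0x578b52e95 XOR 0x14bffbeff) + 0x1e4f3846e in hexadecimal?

0x6183e14d8

First 0x578b52e95 XOR 0x14bffbeff = 0x4334a906a.
Add column by column in base 16, right to left:
  a+e = 8 carry 1
  6+6+1 = d
  0+4 = 4
  9+8 = 1 carry 1
  a+3+1 = e
  4+f = 3 carry 1
  3+4+1 = 8
  3+e = 1 carry 1
  4+1+1 = 6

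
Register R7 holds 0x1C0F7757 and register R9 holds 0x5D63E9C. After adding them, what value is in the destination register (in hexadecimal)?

Add column by column in base 16, right to left:
  7+C = 3 carry 1
  5+9+1 = F
  7+E = 5 carry 1
  7+3+1 = B
  F+6 = 5 carry 1
  0+D+1 = E
  C+5 = 1 carry 1
  1+0+1 = 2

0x21E5B5F3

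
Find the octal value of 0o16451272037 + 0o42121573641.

0o60573065700

Add column by column in base 8, right to left:
  7+1 = 0 carry 1
  3+4+1 = 0 carry 1
  0+6+1 = 7
  2+3 = 5
  7+7 = 6 carry 1
  2+5+1 = 0 carry 1
  1+1+1 = 3
  5+2 = 7
  4+1 = 5
  6+2 = 0 carry 1
  1+4+1 = 6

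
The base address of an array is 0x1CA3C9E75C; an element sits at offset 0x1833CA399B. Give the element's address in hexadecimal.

Add column by column in base 16, right to left:
  C+B = 7 carry 1
  5+9+1 = F
  7+9 = 0 carry 1
  E+3+1 = 2 carry 1
  9+A+1 = 4 carry 1
  C+C+1 = 9 carry 1
  3+3+1 = 7
  A+3 = D
  C+8 = 4 carry 1
  1+1+1 = 3

0x34D79420F7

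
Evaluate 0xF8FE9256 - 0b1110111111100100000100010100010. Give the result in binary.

0b10000001000011001000100110110100

0xF8FE9256 = 0b11111000111111101001001001010110 in binary.
Subtract column by column in base 2:
  0-0 → 0
  1-1 → 0
  1-0 → 1
  0-0 → 0
  1-0 → 1
  0-1 → 1 (borrow)
  1-0-1 → 0
  0-1 → 1 (borrow)
  0-0-1 → 1 (borrow)
  1-0-1 → 0
  0-0 → 0
  0-1 → 1 (borrow)
  1-0-1 → 0
  0-0 → 0
  0-0 → 0
  1-0 → 1
  0-0 → 0
  1-1 → 0
  1-0 → 1
  1-0 → 1
  1-1 → 0
  1-1 → 0
  1-1 → 0
  1-1 → 0
  0-1 → 1 (borrow)
  0-1-1 → 0 (borrow)
  0-1-1 → 0 (borrow)
  1-0-1 → 0
  1-1 → 0
  1-1 → 0
  1-1 → 0
  1-0 → 1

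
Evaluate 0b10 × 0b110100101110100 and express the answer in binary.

0b1101001011101000

Multiply each base-2 digit by 2, carrying:
  0×2 = 0 → write 0
  0×2 = 0 → write 0
  1×2 = 2 → write 0 carry 1
  0×2+1 = 1 → write 1
  1×2 = 2 → write 0 carry 1
  1×2+1 = 3 → write 1 carry 1
  1×2+1 = 3 → write 1 carry 1
  0×2+1 = 1 → write 1
  1×2 = 2 → write 0 carry 1
  0×2+1 = 1 → write 1
  0×2 = 0 → write 0
  1×2 = 2 → write 0 carry 1
  0×2+1 = 1 → write 1
  1×2 = 2 → write 0 carry 1
  1×2+1 = 3 → write 1 carry 1
  remaining carry: 1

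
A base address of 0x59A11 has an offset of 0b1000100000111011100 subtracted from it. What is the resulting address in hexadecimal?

0x15835

0b1000100000111011100 = 0x441DC in hexadecimal.
Subtract column by column in base 16:
  1-C → 5 (borrow)
  1-D-1 → 3 (borrow)
  A-1-1 → 8
  9-4 → 5
  5-4 → 1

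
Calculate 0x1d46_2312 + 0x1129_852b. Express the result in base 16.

Add column by column in base 16, right to left:
  2+b = d
  1+2 = 3
  3+5 = 8
  2+8 = a
  6+9 = f
  4+2 = 6
  d+1 = e
  1+1 = 2

0x2e6fa83d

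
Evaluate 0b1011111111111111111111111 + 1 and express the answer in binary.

The trailing 23 digits are 1 (max in base 2), so adding 1 cascades: they roll to 0 and the next digit up increments.

0b1100000000000000000000000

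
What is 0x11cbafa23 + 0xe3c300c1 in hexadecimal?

0x2007dfae4

Add column by column in base 16, right to left:
  3+1 = 4
  2+c = e
  a+0 = a
  f+0 = f
  a+3 = d
  b+c = 7 carry 1
  c+3+1 = 0 carry 1
  1+e+1 = 0 carry 1
  1+0+1 = 2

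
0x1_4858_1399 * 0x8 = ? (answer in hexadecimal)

0xA42C09CC8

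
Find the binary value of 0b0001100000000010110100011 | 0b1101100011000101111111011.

0b1101100011000111111111011

OR bit by bit (1 where either bit is 1):
  0001100000000010110100011
| 1101100011000101111111011
= 1101100011000111111111011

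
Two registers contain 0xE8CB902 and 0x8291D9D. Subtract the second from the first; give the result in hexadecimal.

0x6639B65

Subtract column by column in base 16:
  2-D → 5 (borrow)
  0-9-1 → 6 (borrow)
  9-D-1 → B (borrow)
  B-1-1 → 9
  C-9 → 3
  8-2 → 6
  E-8 → 6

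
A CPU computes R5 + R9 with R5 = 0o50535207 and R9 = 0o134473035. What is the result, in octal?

Add column by column in base 8, right to left:
  7+5 = 4 carry 1
  0+3+1 = 4
  2+0 = 2
  5+3 = 0 carry 1
  3+7+1 = 3 carry 1
  5+4+1 = 2 carry 1
  0+4+1 = 5
  5+3 = 0 carry 1
  0+1+1 = 2

0o205230244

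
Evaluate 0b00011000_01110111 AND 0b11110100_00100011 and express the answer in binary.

0b0001000000100011

AND bit by bit (1 only where both bits are 1):
  0001100001110111
& 1111010000100011
= 0001000000100011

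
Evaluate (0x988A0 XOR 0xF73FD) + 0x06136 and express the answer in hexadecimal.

0x75C93

First 0x988A0 XOR 0xF73FD = 0x6FB5D.
Add column by column in base 16, right to left:
  D+6 = 3 carry 1
  5+3+1 = 9
  B+1 = C
  F+6 = 5 carry 1
  6+0+1 = 7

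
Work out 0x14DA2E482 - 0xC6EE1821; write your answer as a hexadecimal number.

0x86B4CC61

Subtract column by column in base 16:
  2-1 → 1
  8-2 → 6
  4-8 → C (borrow)
  E-1-1 → C
  2-E → 4 (borrow)
  A-E-1 → B (borrow)
  D-6-1 → 6
  4-C → 8 (borrow)
  1-0-1 → 0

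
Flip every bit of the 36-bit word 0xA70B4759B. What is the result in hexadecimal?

0x58F4B8A64

Each hex digit d becomes F−d:
  A→5, 7→8, 0→F, B→4, 4→B, 7→8, 5→A, 9→6, B→4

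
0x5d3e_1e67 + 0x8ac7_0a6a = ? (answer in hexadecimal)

0xe80528d1

Add column by column in base 16, right to left:
  7+a = 1 carry 1
  6+6+1 = d
  e+a = 8 carry 1
  1+0+1 = 2
  e+7 = 5 carry 1
  3+c+1 = 0 carry 1
  d+a+1 = 8 carry 1
  5+8+1 = e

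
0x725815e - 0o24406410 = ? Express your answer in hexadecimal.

0o24406410 = 0x520d08 in hexadecimal.
Subtract column by column in base 16:
  e-8 → 6
  5-0 → 5
  1-d → 4 (borrow)
  8-0-1 → 7
  5-2 → 3
  2-5 → d (borrow)
  7-0-1 → 6

0x6d37456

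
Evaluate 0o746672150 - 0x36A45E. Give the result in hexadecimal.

0o746672150 = 0x79B7468 in hexadecimal.
Subtract column by column in base 16:
  8-E → A (borrow)
  6-5-1 → 0
  4-4 → 0
  7-A → D (borrow)
  B-6-1 → 4
  9-3 → 6
  7-0 → 7

0x764D00A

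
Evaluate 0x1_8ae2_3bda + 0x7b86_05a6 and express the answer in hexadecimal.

Add column by column in base 16, right to left:
  a+6 = 0 carry 1
  d+a+1 = 8 carry 1
  b+5+1 = 1 carry 1
  3+0+1 = 4
  2+6 = 8
  e+8 = 6 carry 1
  a+b+1 = 6 carry 1
  8+7+1 = 0 carry 1
  1+0+1 = 2

0x206684180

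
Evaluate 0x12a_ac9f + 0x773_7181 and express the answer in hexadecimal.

Add column by column in base 16, right to left:
  f+1 = 0 carry 1
  9+8+1 = 2 carry 1
  c+1+1 = e
  a+7 = 1 carry 1
  a+3+1 = e
  2+7 = 9
  1+7 = 8

0x89e1e20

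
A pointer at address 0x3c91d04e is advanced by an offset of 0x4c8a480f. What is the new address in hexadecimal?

Add column by column in base 16, right to left:
  e+f = d carry 1
  4+0+1 = 5
  0+8 = 8
  d+4 = 1 carry 1
  1+a+1 = c
  9+8 = 1 carry 1
  c+c+1 = 9 carry 1
  3+4+1 = 8

0x891c185d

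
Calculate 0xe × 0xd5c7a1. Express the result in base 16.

0xbb0eace

Multiply each base-16 digit by 14, carrying:
  1×14 = 14 → write e
  a×14 = 140 → write c carry 8
  7×14+8 = 106 → write a carry 6
  c×14+6 = 174 → write e carry 10
  5×14+10 = 80 → write 0 carry 5
  d×14+5 = 187 → write b carry 11
  remaining carry: b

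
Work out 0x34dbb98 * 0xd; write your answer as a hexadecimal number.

Multiply each base-16 digit by 13, carrying:
  8×13 = 104 → write 8 carry 6
  9×13+6 = 123 → write b carry 7
  b×13+7 = 150 → write 6 carry 9
  b×13+9 = 152 → write 8 carry 9
  d×13+9 = 178 → write 2 carry 11
  4×13+11 = 63 → write f carry 3
  3×13+3 = 42 → write a carry 2
  remaining carry: 2

0x2af286b8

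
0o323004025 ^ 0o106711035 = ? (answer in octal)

XOR each oct digit independently (no carries):
  3^1=2, 2^0=2, 3^6=5, 0^7=7, 0^1=1, 4^1=5, 0^0=0, 2^3=1, 5^5=0

0o225715010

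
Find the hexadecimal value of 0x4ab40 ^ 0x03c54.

0x49714

XOR each hex digit independently (no carries):
  4^0=4, a^3=9, b^c=7, 4^5=1, 0^4=4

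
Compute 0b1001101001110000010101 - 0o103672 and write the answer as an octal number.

0b1001101001110000010101 = 0o11516025 in octal.
Subtract column by column in base 8:
  5-2 → 3
  2-7 → 3 (borrow)
  0-6-1 → 1 (borrow)
  6-3-1 → 2
  1-0 → 1
  5-1 → 4
  1-0 → 1
  1-0 → 1

0o11412133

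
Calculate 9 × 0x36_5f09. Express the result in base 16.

0x1e95751

Multiply each base-16 digit by 9, carrying:
  9×9 = 81 → write 1 carry 5
  0×9+5 = 5 → write 5
  f×9 = 135 → write 7 carry 8
  5×9+8 = 53 → write 5 carry 3
  6×9+3 = 57 → write 9 carry 3
  3×9+3 = 30 → write e carry 1
  remaining carry: 1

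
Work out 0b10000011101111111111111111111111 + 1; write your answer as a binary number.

0b10000011110000000000000000000000

The trailing 22 digits are 1 (max in base 2), so adding 1 cascades: they roll to 0 and the next digit up increments.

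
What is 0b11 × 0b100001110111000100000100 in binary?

0b1100101100101001100001100

Multiply each base-2 digit by 3, carrying:
  0×3 = 0 → write 0
  0×3 = 0 → write 0
  1×3 = 3 → write 1 carry 1
  0×3+1 = 1 → write 1
  0×3 = 0 → write 0
  0×3 = 0 → write 0
  0×3 = 0 → write 0
  0×3 = 0 → write 0
  1×3 = 3 → write 1 carry 1
  0×3+1 = 1 → write 1
  0×3 = 0 → write 0
  0×3 = 0 → write 0
  1×3 = 3 → write 1 carry 1
  1×3+1 = 4 → write 0 carry 2
  1×3+2 = 5 → write 1 carry 2
  0×3+2 = 2 → write 0 carry 1
  1×3+1 = 4 → write 0 carry 2
  1×3+2 = 5 → write 1 carry 2
  1×3+2 = 5 → write 1 carry 2
  0×3+2 = 2 → write 0 carry 1
  0×3+1 = 1 → write 1
  0×3 = 0 → write 0
  0×3 = 0 → write 0
  1×3 = 3 → write 1 carry 1
  remaining carry: 1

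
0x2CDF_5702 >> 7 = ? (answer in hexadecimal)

0x59BEAE

7 bits is not a whole number of base-16 digits; in binary: 101100110111110101011100000010 >> 7 = 10110011011111010101110.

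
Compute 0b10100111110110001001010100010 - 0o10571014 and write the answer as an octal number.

0b10100111110110001001010100010 = 0o2476611242 in octal.
Subtract column by column in base 8:
  2-4 → 6 (borrow)
  4-1-1 → 2
  2-0 → 2
  1-1 → 0
  1-7 → 2 (borrow)
  6-5-1 → 0
  6-0 → 6
  7-1 → 6
  4-0 → 4
  2-0 → 2

0o2466020226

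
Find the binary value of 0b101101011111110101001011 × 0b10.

Multiply each base-2 digit by 2, carrying:
  1×2 = 2 → write 0 carry 1
  1×2+1 = 3 → write 1 carry 1
  0×2+1 = 1 → write 1
  1×2 = 2 → write 0 carry 1
  0×2+1 = 1 → write 1
  0×2 = 0 → write 0
  1×2 = 2 → write 0 carry 1
  0×2+1 = 1 → write 1
  1×2 = 2 → write 0 carry 1
  0×2+1 = 1 → write 1
  1×2 = 2 → write 0 carry 1
  1×2+1 = 3 → write 1 carry 1
  1×2+1 = 3 → write 1 carry 1
  1×2+1 = 3 → write 1 carry 1
  1×2+1 = 3 → write 1 carry 1
  1×2+1 = 3 → write 1 carry 1
  1×2+1 = 3 → write 1 carry 1
  0×2+1 = 1 → write 1
  1×2 = 2 → write 0 carry 1
  0×2+1 = 1 → write 1
  1×2 = 2 → write 0 carry 1
  1×2+1 = 3 → write 1 carry 1
  0×2+1 = 1 → write 1
  1×2 = 2 → write 0 carry 1
  remaining carry: 1

0b1011010111111101010010110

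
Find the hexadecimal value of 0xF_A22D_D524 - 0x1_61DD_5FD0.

0xE40507554

Subtract column by column in base 16:
  4-0 → 4
  2-D → 5 (borrow)
  5-F-1 → 5 (borrow)
  D-5-1 → 7
  D-D → 0
  2-D → 5 (borrow)
  2-1-1 → 0
  A-6 → 4
  F-1 → E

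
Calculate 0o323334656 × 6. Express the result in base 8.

Multiply each base-8 digit by 6, carrying:
  6×6 = 36 → write 4 carry 4
  5×6+4 = 34 → write 2 carry 4
  6×6+4 = 40 → write 0 carry 5
  4×6+5 = 29 → write 5 carry 3
  3×6+3 = 21 → write 5 carry 2
  3×6+2 = 20 → write 4 carry 2
  3×6+2 = 20 → write 4 carry 2
  2×6+2 = 14 → write 6 carry 1
  3×6+1 = 19 → write 3 carry 2
  remaining carry: 2

0o2364455024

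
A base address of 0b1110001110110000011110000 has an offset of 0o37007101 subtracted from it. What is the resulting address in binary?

0o37007101 = 0b11111000000111001000001 in binary.
Subtract column by column in base 2:
  0-1 → 1 (borrow)
  0-0-1 → 1 (borrow)
  0-0-1 → 1 (borrow)
  0-0-1 → 1 (borrow)
  1-0-1 → 0
  1-0 → 1
  1-1 → 0
  1-0 → 1
  0-0 → 0
  0-1 → 1 (borrow)
  0-1-1 → 0 (borrow)
  0-1-1 → 0 (borrow)
  0-0-1 → 1 (borrow)
  1-0-1 → 0
  1-0 → 1
  0-0 → 0
  1-0 → 1
  1-0 → 1
  1-1 → 0
  0-1 → 1 (borrow)
  0-1-1 → 0 (borrow)
  0-1-1 → 0 (borrow)
  1-1-1 → 1 (borrow)
  1-0-1 → 0
  1-0 → 1

0b1010010110101001010101111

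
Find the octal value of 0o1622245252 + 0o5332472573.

Add column by column in base 8, right to left:
  2+3 = 5
  5+7 = 4 carry 1
  2+5+1 = 0 carry 1
  5+2+1 = 0 carry 1
  4+7+1 = 4 carry 1
  2+4+1 = 7
  2+2 = 4
  2+3 = 5
  6+3 = 1 carry 1
  1+5+1 = 7

0o7154740045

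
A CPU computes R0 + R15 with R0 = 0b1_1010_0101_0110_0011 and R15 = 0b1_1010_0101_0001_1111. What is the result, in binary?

0b110100101010000010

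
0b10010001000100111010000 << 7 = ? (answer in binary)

0b100100010001001110100000000000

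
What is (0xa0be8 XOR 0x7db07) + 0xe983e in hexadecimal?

0x1c692d

First 0xa0be8 XOR 0x7db07 = 0xdd0ef.
Add column by column in base 16, right to left:
  f+e = d carry 1
  e+3+1 = 2 carry 1
  0+8+1 = 9
  d+9 = 6 carry 1
  d+e+1 = c carry 1
  final carry 1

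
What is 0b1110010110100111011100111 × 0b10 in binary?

Multiply each base-2 digit by 2, carrying:
  1×2 = 2 → write 0 carry 1
  1×2+1 = 3 → write 1 carry 1
  1×2+1 = 3 → write 1 carry 1
  0×2+1 = 1 → write 1
  0×2 = 0 → write 0
  1×2 = 2 → write 0 carry 1
  1×2+1 = 3 → write 1 carry 1
  1×2+1 = 3 → write 1 carry 1
  0×2+1 = 1 → write 1
  1×2 = 2 → write 0 carry 1
  1×2+1 = 3 → write 1 carry 1
  1×2+1 = 3 → write 1 carry 1
  0×2+1 = 1 → write 1
  0×2 = 0 → write 0
  1×2 = 2 → write 0 carry 1
  0×2+1 = 1 → write 1
  1×2 = 2 → write 0 carry 1
  1×2+1 = 3 → write 1 carry 1
  0×2+1 = 1 → write 1
  1×2 = 2 → write 0 carry 1
  0×2+1 = 1 → write 1
  0×2 = 0 → write 0
  1×2 = 2 → write 0 carry 1
  1×2+1 = 3 → write 1 carry 1
  1×2+1 = 3 → write 1 carry 1
  remaining carry: 1

0b11100101101001110111001110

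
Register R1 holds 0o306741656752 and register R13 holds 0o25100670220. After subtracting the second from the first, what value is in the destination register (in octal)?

0o261640766532

Subtract column by column in base 8:
  2-0 → 2
  5-2 → 3
  7-2 → 5
  6-0 → 6
  5-7 → 6 (borrow)
  6-6-1 → 7 (borrow)
  1-0-1 → 0
  4-0 → 4
  7-1 → 6
  6-5 → 1
  0-2 → 6 (borrow)
  3-0-1 → 2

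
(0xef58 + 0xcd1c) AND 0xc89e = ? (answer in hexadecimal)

Add column by column in base 16, right to left:
  8+c = 4 carry 1
  5+1+1 = 7
  f+d = c carry 1
  e+c+1 = b carry 1
  final carry 1
Sum = 0x1bc74; now AND with 0xc89e:
  1&0=0, b&c=8, c&8=8, 7&9=1, 4&e=4

0x8814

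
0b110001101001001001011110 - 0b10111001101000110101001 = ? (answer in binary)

0b11010011100000010110101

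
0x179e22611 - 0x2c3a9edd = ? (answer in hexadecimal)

Subtract column by column in base 16:
  1-d → 4 (borrow)
  1-d-1 → 3 (borrow)
  6-e-1 → 7 (borrow)
  2-9-1 → 8 (borrow)
  2-a-1 → 7 (borrow)
  e-3-1 → a
  9-c → d (borrow)
  7-2-1 → 4
  1-0 → 1

0x14da78734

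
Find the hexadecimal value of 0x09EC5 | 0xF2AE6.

0xFBEE7

OR each hex digit independently (no carries):
  0|F=F, 9|2=B, E|A=E, C|E=E, 5|6=7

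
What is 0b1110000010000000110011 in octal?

Group the bits in threes: 001 110 000 010 000 000 110 011 → 16020063.

0o16020063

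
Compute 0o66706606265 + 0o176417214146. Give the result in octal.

0o265326022433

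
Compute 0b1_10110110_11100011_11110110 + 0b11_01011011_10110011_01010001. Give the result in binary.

Add column by column in base 2, right to left:
  0+1 = 1
  1+0 = 1
  1+0 = 1
  0+0 = 0
  1+1 = 0 carry 1
  1+0+1 = 0 carry 1
  1+1+1 = 1 carry 1
  1+0+1 = 0 carry 1
  1+1+1 = 1 carry 1
  1+1+1 = 1 carry 1
  0+0+1 = 1
  0+0 = 0
  0+1 = 1
  1+1 = 0 carry 1
  1+0+1 = 0 carry 1
  1+1+1 = 1 carry 1
  0+1+1 = 0 carry 1
  1+1+1 = 1 carry 1
  1+0+1 = 0 carry 1
  0+1+1 = 0 carry 1
  1+1+1 = 1 carry 1
  1+0+1 = 0 carry 1
  0+1+1 = 0 carry 1
  1+0+1 = 0 carry 1
  1+1+1 = 1 carry 1
  0+1+1 = 0 carry 1
  final carry 1

0b101000100101001011101000111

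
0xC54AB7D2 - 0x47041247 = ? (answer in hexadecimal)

0x7E46A58B

Subtract column by column in base 16:
  2-7 → B (borrow)
  D-4-1 → 8
  7-2 → 5
  B-1 → A
  A-4 → 6
  4-0 → 4
  5-7 → E (borrow)
  C-4-1 → 7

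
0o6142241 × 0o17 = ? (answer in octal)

0o134702557

Multiply each base-8 digit by 15, carrying:
  1×15 = 15 → write 7 carry 1
  4×15+1 = 61 → write 5 carry 7
  2×15+7 = 37 → write 5 carry 4
  2×15+4 = 34 → write 2 carry 4
  4×15+4 = 64 → write 0 carry 8
  1×15+8 = 23 → write 7 carry 2
  6×15+2 = 92 → write 4 carry 11
  remaining carry: 13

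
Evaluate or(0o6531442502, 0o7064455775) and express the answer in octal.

0o7575457777

OR each oct digit independently (no carries):
  6|7=7, 5|0=5, 3|6=7, 1|4=5, 4|4=4, 4|5=5, 2|5=7, 5|7=7, 0|7=7, 2|5=7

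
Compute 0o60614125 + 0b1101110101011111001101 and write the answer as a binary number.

0o60614125 = 0b110000110001100001010101 in binary.
Add column by column in base 2, right to left:
  1+1 = 0 carry 1
  0+0+1 = 1
  1+1 = 0 carry 1
  0+1+1 = 0 carry 1
  1+0+1 = 0 carry 1
  0+0+1 = 1
  1+1 = 0 carry 1
  0+1+1 = 0 carry 1
  0+1+1 = 0 carry 1
  0+1+1 = 0 carry 1
  0+1+1 = 0 carry 1
  1+0+1 = 0 carry 1
  1+1+1 = 1 carry 1
  0+0+1 = 1
  0+1 = 1
  0+0 = 0
  1+1 = 0 carry 1
  1+1+1 = 1 carry 1
  0+1+1 = 0 carry 1
  0+0+1 = 1
  0+1 = 1
  0+1 = 1
  1+0 = 1
  1+0 = 1

0b111110100111000000100010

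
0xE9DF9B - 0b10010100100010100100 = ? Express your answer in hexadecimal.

0b10010100100010100100 = 0x948A4 in hexadecimal.
Subtract column by column in base 16:
  B-4 → 7
  9-A → F (borrow)
  F-8-1 → 6
  D-4 → 9
  9-9 → 0
  E-0 → E

0xE096F7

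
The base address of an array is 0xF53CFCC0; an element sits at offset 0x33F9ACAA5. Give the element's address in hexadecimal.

0x434D7C765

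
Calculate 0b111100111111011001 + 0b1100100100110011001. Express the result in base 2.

0b10100001100101110010

Add column by column in base 2, right to left:
  1+1 = 0 carry 1
  0+0+1 = 1
  0+0 = 0
  1+1 = 0 carry 1
  1+1+1 = 1 carry 1
  0+0+1 = 1
  1+0 = 1
  1+1 = 0 carry 1
  1+1+1 = 1 carry 1
  1+0+1 = 0 carry 1
  1+0+1 = 0 carry 1
  1+1+1 = 1 carry 1
  0+0+1 = 1
  0+0 = 0
  1+1 = 0 carry 1
  1+0+1 = 0 carry 1
  1+0+1 = 0 carry 1
  1+1+1 = 1 carry 1
  0+1+1 = 0 carry 1
  final carry 1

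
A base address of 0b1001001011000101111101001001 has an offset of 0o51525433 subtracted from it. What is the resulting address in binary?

0o51525433 = 0b101001101010101100011011 in binary.
Subtract column by column in base 2:
  1-1 → 0
  0-1 → 1 (borrow)
  0-0-1 → 1 (borrow)
  1-1-1 → 1 (borrow)
  0-1-1 → 0 (borrow)
  0-0-1 → 1 (borrow)
  1-0-1 → 0
  0-0 → 0
  1-1 → 0
  1-1 → 0
  1-0 → 1
  1-1 → 0
  1-0 → 1
  0-1 → 1 (borrow)
  1-0-1 → 0
  0-1 → 1 (borrow)
  0-0-1 → 1 (borrow)
  0-1-1 → 0 (borrow)
  1-1-1 → 1 (borrow)
  1-0-1 → 0
  0-0 → 0
  1-1 → 0
  0-0 → 0
  0-1 → 1 (borrow)
  1-0-1 → 0
  0-0 → 0
  0-0 → 0
  1-0 → 1

0b1000100001011011010000101110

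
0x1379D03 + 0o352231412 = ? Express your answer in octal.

0o470150015

0x1379D03 = 0o115716403 in octal.
Add column by column in base 8, right to left:
  3+2 = 5
  0+1 = 1
  4+4 = 0 carry 1
  6+1+1 = 0 carry 1
  1+3+1 = 5
  7+2 = 1 carry 1
  5+2+1 = 0 carry 1
  1+5+1 = 7
  1+3 = 4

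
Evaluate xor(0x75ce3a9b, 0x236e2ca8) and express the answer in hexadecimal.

XOR each hex digit independently (no carries):
  7^2=5, 5^3=6, c^6=a, e^e=0, 3^2=1, a^c=6, 9^a=3, b^8=3

0x56a01633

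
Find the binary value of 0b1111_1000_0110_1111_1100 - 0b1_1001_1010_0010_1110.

Subtract column by column in base 2:
  0-0 → 0
  0-1 → 1 (borrow)
  1-1-1 → 1 (borrow)
  1-1-1 → 1 (borrow)
  1-0-1 → 0
  1-1 → 0
  1-0 → 1
  1-0 → 1
  0-0 → 0
  1-1 → 0
  1-0 → 1
  0-1 → 1 (borrow)
  0-1-1 → 0 (borrow)
  0-0-1 → 1 (borrow)
  0-0-1 → 1 (borrow)
  1-1-1 → 1 (borrow)
  1-1-1 → 1 (borrow)
  1-0-1 → 0
  1-0 → 1
  1-0 → 1

0b11011110110011001110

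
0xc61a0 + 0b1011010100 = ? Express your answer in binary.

0b11000110010001110100

0xc61a0 = 0b11000110000110100000 in binary.
Add column by column in base 2, right to left:
  0+0 = 0
  0+0 = 0
  0+1 = 1
  0+0 = 0
  0+1 = 1
  1+0 = 1
  0+1 = 1
  1+1 = 0 carry 1
  1+0+1 = 0 carry 1
  0+1+1 = 0 carry 1
  0+0+1 = 1
  0+0 = 0
  0+0 = 0
  1+0 = 1
  1+0 = 1
  0+0 = 0
  0+0 = 0
  0+0 = 0
  1+0 = 1
  1+0 = 1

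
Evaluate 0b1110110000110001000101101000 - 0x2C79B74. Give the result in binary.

0b1011111110110111010111110100

0x2C79B74 = 0b10110001111001101101110100 in binary.
Subtract column by column in base 2:
  0-0 → 0
  0-0 → 0
  0-1 → 1 (borrow)
  1-0-1 → 0
  0-1 → 1 (borrow)
  1-1-1 → 1 (borrow)
  1-1-1 → 1 (borrow)
  0-0-1 → 1 (borrow)
  1-1-1 → 1 (borrow)
  0-1-1 → 0 (borrow)
  0-0-1 → 1 (borrow)
  0-1-1 → 0 (borrow)
  1-1-1 → 1 (borrow)
  0-0-1 → 1 (borrow)
  0-0-1 → 1 (borrow)
  0-1-1 → 0 (borrow)
  1-1-1 → 1 (borrow)
  1-1-1 → 1 (borrow)
  0-1-1 → 0 (borrow)
  0-0-1 → 1 (borrow)
  0-0-1 → 1 (borrow)
  0-0-1 → 1 (borrow)
  1-1-1 → 1 (borrow)
  1-1-1 → 1 (borrow)
  0-0-1 → 1 (borrow)
  1-1-1 → 1 (borrow)
  1-0-1 → 0
  1-0 → 1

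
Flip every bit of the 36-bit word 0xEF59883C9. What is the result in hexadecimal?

0x10A677C36

Each hex digit d becomes F−d:
  E→1, F→0, 5→A, 9→6, 8→7, 8→7, 3→C, C→3, 9→6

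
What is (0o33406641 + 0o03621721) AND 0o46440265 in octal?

0o6000060

Add column by column in base 8, right to left:
  1+1 = 2
  4+2 = 6
  6+7 = 5 carry 1
  6+1+1 = 0 carry 1
  0+2+1 = 3
  4+6 = 2 carry 1
  3+3+1 = 7
  3+0 = 3
Sum = 0o37230562; now AND with 0o46440265:
  3&4=0, 7&6=6, 2&4=0, 3&4=0, 0&0=0, 5&2=0, 6&6=6, 2&5=0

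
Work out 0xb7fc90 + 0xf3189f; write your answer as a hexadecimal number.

Add column by column in base 16, right to left:
  0+f = f
  9+9 = 2 carry 1
  c+8+1 = 5 carry 1
  f+1+1 = 1 carry 1
  7+3+1 = b
  b+f = a carry 1
  final carry 1

0x1ab152f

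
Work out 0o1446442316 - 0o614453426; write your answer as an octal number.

Subtract column by column in base 8:
  6-6 → 0
  1-2 → 7 (borrow)
  3-4-1 → 6 (borrow)
  2-3-1 → 6 (borrow)
  4-5-1 → 6 (borrow)
  4-4-1 → 7 (borrow)
  6-4-1 → 1
  4-1 → 3
  4-6 → 6 (borrow)
  1-0-1 → 0

0o631766670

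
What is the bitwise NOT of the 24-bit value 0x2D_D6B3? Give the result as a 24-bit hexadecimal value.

0xD2294C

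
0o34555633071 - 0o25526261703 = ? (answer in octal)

0o7027351166

Subtract column by column in base 8:
  1-3 → 6 (borrow)
  7-0-1 → 6
  0-7 → 1 (borrow)
  3-1-1 → 1
  3-6 → 5 (borrow)
  6-2-1 → 3
  5-6 → 7 (borrow)
  5-2-1 → 2
  5-5 → 0
  4-5 → 7 (borrow)
  3-2-1 → 0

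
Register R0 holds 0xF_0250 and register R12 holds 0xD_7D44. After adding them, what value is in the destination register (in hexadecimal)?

0x1C7F94

Add column by column in base 16, right to left:
  0+4 = 4
  5+4 = 9
  2+D = F
  0+7 = 7
  F+D = C carry 1
  final carry 1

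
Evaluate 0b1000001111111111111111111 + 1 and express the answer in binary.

0b1000010000000000000000000

The trailing 19 digits are 1 (max in base 2), so adding 1 cascades: they roll to 0 and the next digit up increments.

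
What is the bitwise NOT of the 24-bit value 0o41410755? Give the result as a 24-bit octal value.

0o36367022

Each oct digit d becomes 7−d:
  4→3, 1→6, 4→3, 1→6, 0→7, 7→0, 5→2, 5→2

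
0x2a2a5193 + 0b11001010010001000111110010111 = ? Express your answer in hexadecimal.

0b11001010010001000111110010111 = 0x19488f97 in hexadecimal.
Add column by column in base 16, right to left:
  3+7 = a
  9+9 = 2 carry 1
  1+f+1 = 1 carry 1
  5+8+1 = e
  a+8 = 2 carry 1
  2+4+1 = 7
  a+9 = 3 carry 1
  2+1+1 = 4

0x4372e12a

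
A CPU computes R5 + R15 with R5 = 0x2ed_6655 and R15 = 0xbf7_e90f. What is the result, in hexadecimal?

Add column by column in base 16, right to left:
  5+f = 4 carry 1
  5+0+1 = 6
  6+9 = f
  6+e = 4 carry 1
  d+7+1 = 5 carry 1
  e+f+1 = e carry 1
  2+b+1 = e

0xee54f64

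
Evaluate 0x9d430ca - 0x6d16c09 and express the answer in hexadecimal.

0x302c4c1

Subtract column by column in base 16:
  a-9 → 1
  c-0 → c
  0-c → 4 (borrow)
  3-6-1 → c (borrow)
  4-1-1 → 2
  d-d → 0
  9-6 → 3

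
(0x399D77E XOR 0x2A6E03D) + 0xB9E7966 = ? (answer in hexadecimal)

First 0x399D77E XOR 0x2A6E03D = 0x13F3743.
Add column by column in base 16, right to left:
  3+6 = 9
  4+6 = A
  7+9 = 0 carry 1
  3+7+1 = B
  F+E = D carry 1
  3+9+1 = D
  1+B = C

0xCDDB0A9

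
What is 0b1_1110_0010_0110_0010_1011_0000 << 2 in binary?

Left shift by 2: append 2 zero bits.

0b111100010011000101011000000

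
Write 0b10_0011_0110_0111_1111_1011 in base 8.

0o10663773

Group the bits in threes: 001 000 110 110 011 111 111 011 → 10663773.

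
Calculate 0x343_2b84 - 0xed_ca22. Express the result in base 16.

Subtract column by column in base 16:
  4-2 → 2
  8-2 → 6
  b-a → 1
  2-c → 6 (borrow)
  3-d-1 → 5 (borrow)
  4-e-1 → 5 (borrow)
  3-0-1 → 2

0x2556162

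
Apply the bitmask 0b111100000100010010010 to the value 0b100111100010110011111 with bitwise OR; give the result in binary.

OR bit by bit (1 where either bit is 1):
  100111100010110011111
| 111100000100010010010
= 111111100110110011111

0b111111100110110011111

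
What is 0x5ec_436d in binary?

0b101111011000100001101101101

Expand each hex digit to 4 bits: 5=0101 e=1110 c=1100 4=0100 3=0011 6=0110 d=1101.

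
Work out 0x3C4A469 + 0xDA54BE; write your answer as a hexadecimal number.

Add column by column in base 16, right to left:
  9+E = 7 carry 1
  6+B+1 = 2 carry 1
  4+4+1 = 9
  A+5 = F
  4+A = E
  C+D = 9 carry 1
  3+0+1 = 4

0x49EF927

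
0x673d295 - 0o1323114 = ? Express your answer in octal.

0x673d295 = 0o634751225 in octal.
Subtract column by column in base 8:
  5-4 → 1
  2-1 → 1
  2-1 → 1
  1-3 → 6 (borrow)
  5-2-1 → 2
  7-3 → 4
  4-1 → 3
  3-0 → 3
  6-0 → 6

0o633426111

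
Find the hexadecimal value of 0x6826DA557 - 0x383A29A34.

0x2FECB0B23

Subtract column by column in base 16:
  7-4 → 3
  5-3 → 2
  5-A → B (borrow)
  A-9-1 → 0
  D-2 → B
  6-A → C (borrow)
  2-3-1 → E (borrow)
  8-8-1 → F (borrow)
  6-3-1 → 2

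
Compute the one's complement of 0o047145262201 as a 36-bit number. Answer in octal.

Each oct digit d becomes 7−d:
  0→7, 4→3, 7→0, 1→6, 4→3, 5→2, 2→5, 6→1, 2→5, 2→5, 0→7, 1→6

0o730632515576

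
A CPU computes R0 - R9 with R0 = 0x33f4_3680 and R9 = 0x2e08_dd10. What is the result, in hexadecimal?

0x5eb5970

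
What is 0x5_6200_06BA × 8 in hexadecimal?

0x2B100035D0

Multiply each base-16 digit by 8, carrying:
  A×8 = 80 → write 0 carry 5
  B×8+5 = 93 → write D carry 5
  6×8+5 = 53 → write 5 carry 3
  0×8+3 = 3 → write 3
  0×8 = 0 → write 0
  0×8 = 0 → write 0
  2×8 = 16 → write 0 carry 1
  6×8+1 = 49 → write 1 carry 3
  5×8+3 = 43 → write B carry 2
  remaining carry: 2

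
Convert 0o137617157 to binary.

Each octal digit is 3 bits: 1=001 3=011 7=111 6=110 1=001 7=111 1=001 5=101 7=111.

0b1011111110001111001101111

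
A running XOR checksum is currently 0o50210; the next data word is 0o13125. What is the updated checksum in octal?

XOR each oct digit independently (no carries):
  5^1=4, 0^3=3, 2^1=3, 1^2=3, 0^5=5

0o43335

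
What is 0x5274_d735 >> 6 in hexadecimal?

0x149d35c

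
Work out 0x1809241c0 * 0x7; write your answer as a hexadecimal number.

Multiply each base-16 digit by 7, carrying:
  0×7 = 0 → write 0
  c×7 = 84 → write 4 carry 5
  1×7+5 = 12 → write c
  4×7 = 28 → write c carry 1
  2×7+1 = 15 → write f
  9×7 = 63 → write f carry 3
  0×7+3 = 3 → write 3
  8×7 = 56 → write 8 carry 3
  1×7+3 = 10 → write a

0xa83ffcc40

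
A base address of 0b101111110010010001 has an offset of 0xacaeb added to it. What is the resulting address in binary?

0xacaeb = 0b10101100101011101011 in binary.
Add column by column in base 2, right to left:
  1+1 = 0 carry 1
  0+1+1 = 0 carry 1
  0+0+1 = 1
  0+1 = 1
  1+0 = 1
  0+1 = 1
  0+1 = 1
  1+1 = 0 carry 1
  0+0+1 = 1
  0+1 = 1
  1+0 = 1
  1+1 = 0 carry 1
  1+0+1 = 0 carry 1
  1+0+1 = 0 carry 1
  1+1+1 = 1 carry 1
  1+1+1 = 1 carry 1
  0+0+1 = 1
  1+1 = 0 carry 1
  0+0+1 = 1
  0+1 = 1

0b11011100011101111100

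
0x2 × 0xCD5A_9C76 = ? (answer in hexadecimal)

Multiply each base-16 digit by 2, carrying:
  6×2 = 12 → write C
  7×2 = 14 → write E
  C×2 = 24 → write 8 carry 1
  9×2+1 = 19 → write 3 carry 1
  A×2+1 = 21 → write 5 carry 1
  5×2+1 = 11 → write B
  D×2 = 26 → write A carry 1
  C×2+1 = 25 → write 9 carry 1
  remaining carry: 1

0x19AB538EC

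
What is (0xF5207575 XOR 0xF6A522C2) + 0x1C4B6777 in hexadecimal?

First 0xF5207575 XOR 0xF6A522C2 = 0x038557B7.
Add column by column in base 16, right to left:
  7+7 = E
  B+7 = 2 carry 1
  7+7+1 = F
  5+6 = B
  5+B = 0 carry 1
  8+4+1 = D
  3+C = F
  0+1 = 1

0x1FD0BF2E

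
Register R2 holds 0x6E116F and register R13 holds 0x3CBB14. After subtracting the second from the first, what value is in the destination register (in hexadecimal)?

0x31565B

Subtract column by column in base 16:
  F-4 → B
  6-1 → 5
  1-B → 6 (borrow)
  1-B-1 → 5 (borrow)
  E-C-1 → 1
  6-3 → 3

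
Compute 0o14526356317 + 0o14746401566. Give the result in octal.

Add column by column in base 8, right to left:
  7+6 = 5 carry 1
  1+6+1 = 0 carry 1
  3+5+1 = 1 carry 1
  6+1+1 = 0 carry 1
  5+0+1 = 6
  3+4 = 7
  6+6 = 4 carry 1
  2+4+1 = 7
  5+7 = 4 carry 1
  4+4+1 = 1 carry 1
  1+1+1 = 3

0o31474760105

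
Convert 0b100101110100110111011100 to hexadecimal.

Group the bits into nibbles: 1001 0111 0100 1101 1101 1100 → 974DDC.

0x974DDC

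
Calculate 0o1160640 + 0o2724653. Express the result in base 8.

Add column by column in base 8, right to left:
  0+3 = 3
  4+5 = 1 carry 1
  6+6+1 = 5 carry 1
  0+4+1 = 5
  6+2 = 0 carry 1
  1+7+1 = 1 carry 1
  1+2+1 = 4

0o4105513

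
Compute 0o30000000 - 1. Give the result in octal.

0o27777777

The trailing 7 digits are 0, so subtracting 1 borrows through: they become 7 and the next digit up decrements.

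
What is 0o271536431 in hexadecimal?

0x2E6BD19

Each octal digit is 3 bits: 2=010 7=111 1=001 5=101 3=011 6=110 4=100 3=011 1=001.
Group the bits into nibbles: 0010 1110 0110 1011 1101 0001 1001 → 2E6BD19.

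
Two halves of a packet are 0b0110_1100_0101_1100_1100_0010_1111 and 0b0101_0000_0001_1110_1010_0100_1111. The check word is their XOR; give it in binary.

XOR bit by bit (1 where the bits differ):
  0110110001011100110000101111
^ 0101000000011110101001001111
= 0011110001000010011001100000

0b0011110001000010011001100000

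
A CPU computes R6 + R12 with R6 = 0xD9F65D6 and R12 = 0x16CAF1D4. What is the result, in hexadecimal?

Add column by column in base 16, right to left:
  6+4 = A
  D+D = A carry 1
  5+1+1 = 7
  6+F = 5 carry 1
  F+A+1 = A carry 1
  9+C+1 = 6 carry 1
  D+6+1 = 4 carry 1
  0+1+1 = 2

0x246A57AA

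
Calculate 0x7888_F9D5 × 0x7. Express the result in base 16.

0x34BBED4D3

Multiply each base-16 digit by 7, carrying:
  5×7 = 35 → write 3 carry 2
  D×7+2 = 93 → write D carry 5
  9×7+5 = 68 → write 4 carry 4
  F×7+4 = 109 → write D carry 6
  8×7+6 = 62 → write E carry 3
  8×7+3 = 59 → write B carry 3
  8×7+3 = 59 → write B carry 3
  7×7+3 = 52 → write 4 carry 3
  remaining carry: 3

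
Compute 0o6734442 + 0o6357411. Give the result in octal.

0o15314053

Add column by column in base 8, right to left:
  2+1 = 3
  4+1 = 5
  4+4 = 0 carry 1
  4+7+1 = 4 carry 1
  3+5+1 = 1 carry 1
  7+3+1 = 3 carry 1
  6+6+1 = 5 carry 1
  final carry 1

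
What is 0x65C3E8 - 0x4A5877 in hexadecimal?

0x1B6B71

Subtract column by column in base 16:
  8-7 → 1
  E-7 → 7
  3-8 → B (borrow)
  C-5-1 → 6
  5-A → B (borrow)
  6-4-1 → 1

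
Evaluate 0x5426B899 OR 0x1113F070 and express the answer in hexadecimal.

OR each hex digit independently (no carries):
  5|1=5, 4|1=5, 2|1=3, 6|3=7, B|F=F, 8|0=8, 9|7=F, 9|0=9

0x5537F8F9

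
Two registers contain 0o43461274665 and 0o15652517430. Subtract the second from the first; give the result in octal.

Subtract column by column in base 8:
  5-0 → 5
  6-3 → 3
  6-4 → 2
  4-7 → 5 (borrow)
  7-1-1 → 5
  2-5 → 5 (borrow)
  1-2-1 → 6 (borrow)
  6-5-1 → 0
  4-6 → 6 (borrow)
  3-5-1 → 5 (borrow)
  4-1-1 → 2

0o25606555235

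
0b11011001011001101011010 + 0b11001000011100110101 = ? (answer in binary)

0b11110010011101010001111

Add column by column in base 2, right to left:
  0+1 = 1
  1+0 = 1
  0+1 = 1
  1+0 = 1
  1+1 = 0 carry 1
  0+1+1 = 0 carry 1
  1+0+1 = 0 carry 1
  0+0+1 = 1
  1+1 = 0 carry 1
  1+1+1 = 1 carry 1
  0+1+1 = 0 carry 1
  0+0+1 = 1
  1+0 = 1
  1+0 = 1
  0+0 = 0
  1+1 = 0 carry 1
  0+0+1 = 1
  0+0 = 0
  1+1 = 0 carry 1
  1+1+1 = 1 carry 1
  0+0+1 = 1
  1+0 = 1
  1+0 = 1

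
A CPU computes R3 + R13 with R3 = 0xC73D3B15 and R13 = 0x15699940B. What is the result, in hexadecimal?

Add column by column in base 16, right to left:
  5+B = 0 carry 1
  1+0+1 = 2
  B+4 = F
  3+9 = C
  D+9 = 6 carry 1
  3+9+1 = D
  7+6 = D
  C+5 = 1 carry 1
  0+1+1 = 2

0x21DD6CF20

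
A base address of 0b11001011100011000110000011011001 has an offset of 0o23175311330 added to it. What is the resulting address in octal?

0b11001011100011000110000011011001 = 0o31343060331 in octal.
Add column by column in base 8, right to left:
  1+0 = 1
  3+3 = 6
  3+3 = 6
  0+1 = 1
  6+1 = 7
  0+3 = 3
  3+5 = 0 carry 1
  4+7+1 = 4 carry 1
  3+1+1 = 5
  1+3 = 4
  3+2 = 5

0o54540371661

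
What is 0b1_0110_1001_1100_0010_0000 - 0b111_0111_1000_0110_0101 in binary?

0b11110010001110111011

Subtract column by column in base 2:
  0-1 → 1 (borrow)
  0-0-1 → 1 (borrow)
  0-1-1 → 0 (borrow)
  0-0-1 → 1 (borrow)
  0-0-1 → 1 (borrow)
  1-1-1 → 1 (borrow)
  0-1-1 → 0 (borrow)
  0-0-1 → 1 (borrow)
  0-0-1 → 1 (borrow)
  0-0-1 → 1 (borrow)
  1-0-1 → 0
  1-1 → 0
  1-1 → 0
  0-1 → 1 (borrow)
  0-1-1 → 0 (borrow)
  1-0-1 → 0
  0-1 → 1 (borrow)
  1-1-1 → 1 (borrow)
  1-1-1 → 1 (borrow)
  0-0-1 → 1 (borrow)
  1-0-1 → 0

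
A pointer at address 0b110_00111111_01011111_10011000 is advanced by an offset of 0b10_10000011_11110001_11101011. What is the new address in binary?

0b1000110000110101000110000011

Add column by column in base 2, right to left:
  0+1 = 1
  0+1 = 1
  0+0 = 0
  1+1 = 0 carry 1
  1+0+1 = 0 carry 1
  0+1+1 = 0 carry 1
  0+1+1 = 0 carry 1
  1+1+1 = 1 carry 1
  1+1+1 = 1 carry 1
  1+0+1 = 0 carry 1
  1+0+1 = 0 carry 1
  1+0+1 = 0 carry 1
  1+1+1 = 1 carry 1
  0+1+1 = 0 carry 1
  1+1+1 = 1 carry 1
  0+1+1 = 0 carry 1
  1+1+1 = 1 carry 1
  1+1+1 = 1 carry 1
  1+0+1 = 0 carry 1
  1+0+1 = 0 carry 1
  1+0+1 = 0 carry 1
  1+0+1 = 0 carry 1
  0+0+1 = 1
  0+1 = 1
  0+0 = 0
  1+1 = 0 carry 1
  1+0+1 = 0 carry 1
  final carry 1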